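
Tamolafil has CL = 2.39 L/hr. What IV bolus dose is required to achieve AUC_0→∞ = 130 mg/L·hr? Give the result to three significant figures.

Dose_iv = CL × AUC_0→∞
     = 2.39 × 130 = 310.7 mg

Dose = 311 mg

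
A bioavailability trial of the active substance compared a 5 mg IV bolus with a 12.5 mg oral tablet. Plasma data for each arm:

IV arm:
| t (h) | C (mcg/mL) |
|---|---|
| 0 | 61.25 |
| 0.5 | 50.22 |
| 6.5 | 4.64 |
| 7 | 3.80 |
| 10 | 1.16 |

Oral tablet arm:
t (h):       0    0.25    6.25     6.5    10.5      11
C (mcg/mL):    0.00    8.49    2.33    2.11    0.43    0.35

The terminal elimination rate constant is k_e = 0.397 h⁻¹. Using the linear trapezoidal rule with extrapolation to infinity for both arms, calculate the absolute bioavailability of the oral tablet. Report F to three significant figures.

Trapezoidal AUC_0→10 (IV):
  [0→0.5]: (61.25+50.22)/2 × 0.5 = 27.8675
  [0.5→6.5]: (50.22+4.64)/2 × 6 = 164.58
  [6.5→7]: (4.64+3.80)/2 × 0.5 = 2.11
  [7→10]: (3.80+1.16)/2 × 3 = 7.44
  Sum = 201.9975 mcg/mL·h
IV tail: 1.16/0.397 = 2.922; AUC_iv,0→∞ = 201.9975 + 2.922 = 204.9195 mcg/mL·h
Trapezoidal AUC_0→11 (oral tablet):
  [0→0.25]: (0.00+8.49)/2 × 0.25 = 1.06125
  [0.25→6.25]: (8.49+2.33)/2 × 6 = 32.46
  [6.25→6.5]: (2.33+2.11)/2 × 0.25 = 0.555
  [6.5→10.5]: (2.11+0.43)/2 × 4 = 5.08
  [10.5→11]: (0.43+0.35)/2 × 0.5 = 0.195
  Sum = 39.35125 mcg/mL·h
oral tablet tail: 0.35/0.397 = 0.882; AUC_ev,0→∞ = 39.35125 + 0.882 = 40.23325 mcg/mL·h
F = (AUC_ev/D_ev)/(AUC_iv/D_iv) = (40.23325/12.5)/(204.9195/5) = 3.21866/40.9839 = 0.0785

F = 0.0785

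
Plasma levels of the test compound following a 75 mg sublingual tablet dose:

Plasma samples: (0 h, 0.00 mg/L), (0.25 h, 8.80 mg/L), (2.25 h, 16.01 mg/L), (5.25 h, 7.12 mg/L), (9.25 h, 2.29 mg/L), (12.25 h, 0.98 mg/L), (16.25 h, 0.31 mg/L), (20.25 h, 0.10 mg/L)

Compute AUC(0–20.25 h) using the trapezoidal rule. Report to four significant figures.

Trapezoidal AUC_0→20.25:
  [0→0.25]: (0.00+8.80)/2 × 0.25 = 1.1
  [0.25→2.25]: (8.80+16.01)/2 × 2 = 24.81
  [2.25→5.25]: (16.01+7.12)/2 × 3 = 34.695
  [5.25→9.25]: (7.12+2.29)/2 × 4 = 18.82
  [9.25→12.25]: (2.29+0.98)/2 × 3 = 4.905
  [12.25→16.25]: (0.98+0.31)/2 × 4 = 2.58
  [16.25→20.25]: (0.31+0.10)/2 × 4 = 0.82
  Sum = 87.73 mg/L·h

AUC = 87.73 mg/L·h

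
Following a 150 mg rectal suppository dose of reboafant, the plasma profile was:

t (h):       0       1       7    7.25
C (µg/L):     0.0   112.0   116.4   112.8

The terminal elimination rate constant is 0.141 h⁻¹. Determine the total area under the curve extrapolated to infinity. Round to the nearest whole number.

AUC = 1570 µg/L·h

Trapezoidal AUC_0→7.25:
  [0→1]: (0.0+112.0)/2 × 1 = 56.0
  [1→7]: (112.0+116.4)/2 × 6 = 685.2
  [7→7.25]: (116.4+112.8)/2 × 0.25 = 28.65
  Sum = 769.85 µg/L·h
Extrapolated tail: C_last / k_e = 112.8 / 0.141 = 800.000
AUC_0→∞ = 769.85 + 800.000 = 1569.85 µg/L·h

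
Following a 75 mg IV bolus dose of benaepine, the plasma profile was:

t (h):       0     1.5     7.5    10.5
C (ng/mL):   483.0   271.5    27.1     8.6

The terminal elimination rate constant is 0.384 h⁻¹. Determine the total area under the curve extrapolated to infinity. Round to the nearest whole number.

AUC = 1538 ng/mL·h

Trapezoidal AUC_0→10.5:
  [0→1.5]: (483.0+271.5)/2 × 1.5 = 565.875
  [1.5→7.5]: (271.5+27.1)/2 × 6 = 895.8
  [7.5→10.5]: (27.1+8.6)/2 × 3 = 53.55
  Sum = 1515.225 ng/mL·h
Extrapolated tail: C_last / k_e = 8.6 / 0.384 = 22.396
AUC_0→∞ = 1515.225 + 22.396 = 1537.621 ng/mL·h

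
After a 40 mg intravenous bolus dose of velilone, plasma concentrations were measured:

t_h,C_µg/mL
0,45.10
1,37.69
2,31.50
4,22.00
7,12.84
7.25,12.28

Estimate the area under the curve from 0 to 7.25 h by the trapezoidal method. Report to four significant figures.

Trapezoidal AUC_0→7.25:
  [0→1]: (45.10+37.69)/2 × 1 = 41.395
  [1→2]: (37.69+31.50)/2 × 1 = 34.595
  [2→4]: (31.50+22.00)/2 × 2 = 53.5
  [4→7]: (22.00+12.84)/2 × 3 = 52.26
  [7→7.25]: (12.84+12.28)/2 × 0.25 = 3.14
  Sum = 184.89 µg/mL·h

AUC = 184.9 µg/mL·h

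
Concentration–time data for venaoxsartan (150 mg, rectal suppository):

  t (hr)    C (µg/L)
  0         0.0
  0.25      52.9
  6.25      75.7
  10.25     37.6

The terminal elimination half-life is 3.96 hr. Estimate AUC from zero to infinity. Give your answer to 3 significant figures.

AUC = 834 µg/L·hr

Trapezoidal AUC_0→10.25:
  [0→0.25]: (0.0+52.9)/2 × 0.25 = 6.6125
  [0.25→6.25]: (52.9+75.7)/2 × 6 = 385.8
  [6.25→10.25]: (75.7+37.6)/2 × 4 = 226.6
  Sum = 619.0125 µg/L·hr
k_e = ln2 / t½ = 0.693147 / 3.96 = 0.1750 hr^-1
Extrapolated tail: C_last / k_e = 37.6 / 0.175 = 214.857
AUC_0→∞ = 619.0125 + 214.857 = 833.8695 µg/L·hr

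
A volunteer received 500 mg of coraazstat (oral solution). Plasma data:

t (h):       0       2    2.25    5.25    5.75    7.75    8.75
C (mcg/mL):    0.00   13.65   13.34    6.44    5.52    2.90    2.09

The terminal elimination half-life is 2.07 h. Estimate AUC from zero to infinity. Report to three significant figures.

Trapezoidal AUC_0→8.75:
  [0→2]: (0.00+13.65)/2 × 2 = 13.65
  [2→2.25]: (13.65+13.34)/2 × 0.25 = 3.37375
  [2.25→5.25]: (13.34+6.44)/2 × 3 = 29.67
  [5.25→5.75]: (6.44+5.52)/2 × 0.5 = 2.99
  [5.75→7.75]: (5.52+2.90)/2 × 2 = 8.42
  [7.75→8.75]: (2.90+2.09)/2 × 1 = 2.495
  Sum = 60.59875 mcg/mL·h
k_e = ln2 / t½ = 0.693147 / 2.07 = 0.3349 h^-1
Extrapolated tail: C_last / k_e = 2.09 / 0.3349 = 6.241
AUC_0→∞ = 60.59875 + 6.241 = 66.83975 mcg/mL·h

AUC = 66.8 mcg/mL·h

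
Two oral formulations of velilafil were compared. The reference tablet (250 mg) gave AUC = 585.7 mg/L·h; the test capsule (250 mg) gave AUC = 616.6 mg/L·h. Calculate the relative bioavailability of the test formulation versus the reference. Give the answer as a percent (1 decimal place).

F_rel = (AUC_test/D_test) / (AUC_ref/D_ref)
      = (616.6/250) / (585.7/250)
      = 2.4664 / 2.3428 = 1.0528 = 105.28%

F_rel = 105.3%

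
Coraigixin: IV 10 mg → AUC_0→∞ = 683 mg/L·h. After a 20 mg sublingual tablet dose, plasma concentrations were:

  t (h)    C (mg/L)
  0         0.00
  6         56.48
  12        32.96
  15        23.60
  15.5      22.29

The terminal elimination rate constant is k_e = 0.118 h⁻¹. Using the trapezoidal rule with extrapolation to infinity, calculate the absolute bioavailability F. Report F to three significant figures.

Trapezoidal AUC_0→15.5 (sublingual tablet):
  [0→6]: (0.00+56.48)/2 × 6 = 169.44
  [6→12]: (56.48+32.96)/2 × 6 = 268.32
  [12→15]: (32.96+23.60)/2 × 3 = 84.84
  [15→15.5]: (23.60+22.29)/2 × 0.5 = 11.4725
  Sum = 534.0725 mg/L·h
Tail: C_last/k_e = 22.29/0.118 = 188.898
AUC_0→∞ (sublingual tablet) = 534.0725 + 188.898 = 722.9705 mg/L·h
F = (AUC_ev/D_ev)/(AUC_iv/D_iv) = (722.9705/20)/(683/10) = 36.148525/68.3 = 0.5293

F = 0.529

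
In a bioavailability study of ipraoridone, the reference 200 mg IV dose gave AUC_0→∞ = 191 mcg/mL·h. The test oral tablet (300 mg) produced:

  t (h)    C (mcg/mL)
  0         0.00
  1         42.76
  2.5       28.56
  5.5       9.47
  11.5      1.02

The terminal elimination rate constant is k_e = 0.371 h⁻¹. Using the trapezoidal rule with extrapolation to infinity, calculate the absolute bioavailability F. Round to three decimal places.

F = 0.580

Trapezoidal AUC_0→11.5 (oral tablet):
  [0→1]: (0.00+42.76)/2 × 1 = 21.38
  [1→2.5]: (42.76+28.56)/2 × 1.5 = 53.49
  [2.5→5.5]: (28.56+9.47)/2 × 3 = 57.045
  [5.5→11.5]: (9.47+1.02)/2 × 6 = 31.47
  Sum = 163.385 mcg/mL·h
Tail: C_last/k_e = 1.02/0.371 = 2.749
AUC_0→∞ (oral tablet) = 163.385 + 2.749 = 166.134 mcg/mL·h
F = (AUC_ev/D_ev)/(AUC_iv/D_iv) = (166.134/300)/(191/200) = 0.55378/0.955 = 0.5799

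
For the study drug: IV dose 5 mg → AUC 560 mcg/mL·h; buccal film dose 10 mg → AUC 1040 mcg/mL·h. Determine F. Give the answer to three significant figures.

F = (AUC_ev / D_ev) / (AUC_iv / D_iv)
  = (1040/10) / (560/5)
  = 104 / 112 = 0.9286

F = 0.929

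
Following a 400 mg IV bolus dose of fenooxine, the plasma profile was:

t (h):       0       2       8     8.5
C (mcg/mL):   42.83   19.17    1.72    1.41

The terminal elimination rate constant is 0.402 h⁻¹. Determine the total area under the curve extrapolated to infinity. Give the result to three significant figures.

AUC = 129 mcg/mL·h

Trapezoidal AUC_0→8.5:
  [0→2]: (42.83+19.17)/2 × 2 = 62.0
  [2→8]: (19.17+1.72)/2 × 6 = 62.67
  [8→8.5]: (1.72+1.41)/2 × 0.5 = 0.7825
  Sum = 125.4525 mcg/mL·h
Extrapolated tail: C_last / k_e = 1.41 / 0.402 = 3.507
AUC_0→∞ = 125.4525 + 3.507 = 128.9595 mcg/mL·h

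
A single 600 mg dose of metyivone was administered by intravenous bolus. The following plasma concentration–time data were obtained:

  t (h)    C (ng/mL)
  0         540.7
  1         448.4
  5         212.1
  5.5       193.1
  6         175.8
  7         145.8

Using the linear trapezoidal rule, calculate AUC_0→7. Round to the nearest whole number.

AUC = 2170 ng/mL·h

Trapezoidal AUC_0→7:
  [0→1]: (540.7+448.4)/2 × 1 = 494.55
  [1→5]: (448.4+212.1)/2 × 4 = 1321.0
  [5→5.5]: (212.1+193.1)/2 × 0.5 = 101.3
  [5.5→6]: (193.1+175.8)/2 × 0.5 = 92.225
  [6→7]: (175.8+145.8)/2 × 1 = 160.8
  Sum = 2169.875 ng/mL·h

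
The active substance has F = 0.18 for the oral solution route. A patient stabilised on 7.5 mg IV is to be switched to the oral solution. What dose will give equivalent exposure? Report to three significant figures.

D_oral = 41.7 mg

For equal systemic exposure: F × D_ev = D_iv
D_ev = D_iv / F = 7.5 / 0.18 = 41.6667 mg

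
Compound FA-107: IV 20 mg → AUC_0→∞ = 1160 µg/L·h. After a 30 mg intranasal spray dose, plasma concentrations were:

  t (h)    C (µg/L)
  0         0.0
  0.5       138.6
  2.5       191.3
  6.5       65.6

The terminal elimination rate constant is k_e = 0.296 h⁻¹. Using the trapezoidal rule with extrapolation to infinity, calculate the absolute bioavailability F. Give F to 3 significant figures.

Trapezoidal AUC_0→6.5 (intranasal spray):
  [0→0.5]: (0.0+138.6)/2 × 0.5 = 34.65
  [0.5→2.5]: (138.6+191.3)/2 × 2 = 329.9
  [2.5→6.5]: (191.3+65.6)/2 × 4 = 513.8
  Sum = 878.35 µg/L·h
Tail: C_last/k_e = 65.6/0.296 = 221.622
AUC_0→∞ (intranasal spray) = 878.35 + 221.622 = 1099.972 µg/L·h
F = (AUC_ev/D_ev)/(AUC_iv/D_iv) = (1099.972/30)/(1160/20) = 36.6657/58 = 0.6322

F = 0.632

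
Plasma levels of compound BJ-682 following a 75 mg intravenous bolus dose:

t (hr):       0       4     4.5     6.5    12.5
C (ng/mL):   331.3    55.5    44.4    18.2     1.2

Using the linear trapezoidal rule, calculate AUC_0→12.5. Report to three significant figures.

Trapezoidal AUC_0→12.5:
  [0→4]: (331.3+55.5)/2 × 4 = 773.6
  [4→4.5]: (55.5+44.4)/2 × 0.5 = 24.975
  [4.5→6.5]: (44.4+18.2)/2 × 2 = 62.6
  [6.5→12.5]: (18.2+1.2)/2 × 6 = 58.2
  Sum = 919.375 ng/mL·hr

AUC = 919 ng/mL·hr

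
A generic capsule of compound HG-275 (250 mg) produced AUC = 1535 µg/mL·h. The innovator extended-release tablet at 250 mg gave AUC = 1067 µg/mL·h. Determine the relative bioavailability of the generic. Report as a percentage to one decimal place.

F_rel = 143.9%

F_rel = (AUC_test/D_test) / (AUC_ref/D_ref)
      = (1535/250) / (1067/250)
      = 6.14 / 4.268 = 1.4386 = 143.86%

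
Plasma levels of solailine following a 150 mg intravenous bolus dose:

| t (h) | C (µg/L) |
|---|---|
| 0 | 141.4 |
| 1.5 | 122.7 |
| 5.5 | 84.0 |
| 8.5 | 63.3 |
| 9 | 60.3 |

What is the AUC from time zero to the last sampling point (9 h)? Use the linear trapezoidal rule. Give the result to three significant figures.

AUC = 863 µg/L·h

Trapezoidal AUC_0→9:
  [0→1.5]: (141.4+122.7)/2 × 1.5 = 198.075
  [1.5→5.5]: (122.7+84.0)/2 × 4 = 413.4
  [5.5→8.5]: (84.0+63.3)/2 × 3 = 220.95
  [8.5→9]: (63.3+60.3)/2 × 0.5 = 30.9
  Sum = 863.325 µg/L·h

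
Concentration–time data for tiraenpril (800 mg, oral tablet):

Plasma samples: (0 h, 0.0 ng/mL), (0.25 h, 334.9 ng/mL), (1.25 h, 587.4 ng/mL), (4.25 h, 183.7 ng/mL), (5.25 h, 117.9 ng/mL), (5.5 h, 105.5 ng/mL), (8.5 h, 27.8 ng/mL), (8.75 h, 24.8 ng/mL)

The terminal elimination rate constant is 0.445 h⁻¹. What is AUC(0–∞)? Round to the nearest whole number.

Trapezoidal AUC_0→8.75:
  [0→0.25]: (0.0+334.9)/2 × 0.25 = 41.8625
  [0.25→1.25]: (334.9+587.4)/2 × 1 = 461.15
  [1.25→4.25]: (587.4+183.7)/2 × 3 = 1156.65
  [4.25→5.25]: (183.7+117.9)/2 × 1 = 150.8
  [5.25→5.5]: (117.9+105.5)/2 × 0.25 = 27.925
  [5.5→8.5]: (105.5+27.8)/2 × 3 = 199.95
  [8.5→8.75]: (27.8+24.8)/2 × 0.25 = 6.575
  Sum = 2044.9125 ng/mL·h
Extrapolated tail: C_last / k_e = 24.8 / 0.445 = 55.730
AUC_0→∞ = 2044.9125 + 55.730 = 2100.6425 ng/mL·h

AUC = 2101 ng/mL·h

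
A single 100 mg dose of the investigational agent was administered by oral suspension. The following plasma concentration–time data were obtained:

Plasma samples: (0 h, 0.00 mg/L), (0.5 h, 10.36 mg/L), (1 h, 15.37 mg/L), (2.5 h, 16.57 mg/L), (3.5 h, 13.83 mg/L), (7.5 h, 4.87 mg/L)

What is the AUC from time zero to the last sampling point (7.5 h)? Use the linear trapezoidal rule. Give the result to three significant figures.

AUC = 85.6 mg/L·h

Trapezoidal AUC_0→7.5:
  [0→0.5]: (0.00+10.36)/2 × 0.5 = 2.59
  [0.5→1]: (10.36+15.37)/2 × 0.5 = 6.4325
  [1→2.5]: (15.37+16.57)/2 × 1.5 = 23.955
  [2.5→3.5]: (16.57+13.83)/2 × 1 = 15.2
  [3.5→7.5]: (13.83+4.87)/2 × 4 = 37.4
  Sum = 85.5775 mg/L·h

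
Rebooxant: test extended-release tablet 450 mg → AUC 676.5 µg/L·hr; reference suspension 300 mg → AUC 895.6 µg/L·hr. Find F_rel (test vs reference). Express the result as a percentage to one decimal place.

F_rel = 50.4%

F_rel = (AUC_test/D_test) / (AUC_ref/D_ref)
      = (676.5/450) / (895.6/300)
      = 1.50333 / 2.98533 = 0.5036 = 50.36%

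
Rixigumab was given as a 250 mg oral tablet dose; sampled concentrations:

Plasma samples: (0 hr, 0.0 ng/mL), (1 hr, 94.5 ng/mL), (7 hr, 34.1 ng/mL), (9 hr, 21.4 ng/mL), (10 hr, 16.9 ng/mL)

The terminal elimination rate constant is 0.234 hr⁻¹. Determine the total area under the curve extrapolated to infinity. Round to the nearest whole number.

Trapezoidal AUC_0→10:
  [0→1]: (0.0+94.5)/2 × 1 = 47.25
  [1→7]: (94.5+34.1)/2 × 6 = 385.8
  [7→9]: (34.1+21.4)/2 × 2 = 55.5
  [9→10]: (21.4+16.9)/2 × 1 = 19.15
  Sum = 507.7 ng/mL·hr
Extrapolated tail: C_last / k_e = 16.9 / 0.234 = 72.222
AUC_0→∞ = 507.7 + 72.222 = 579.922 ng/mL·hr

AUC = 580 ng/mL·hr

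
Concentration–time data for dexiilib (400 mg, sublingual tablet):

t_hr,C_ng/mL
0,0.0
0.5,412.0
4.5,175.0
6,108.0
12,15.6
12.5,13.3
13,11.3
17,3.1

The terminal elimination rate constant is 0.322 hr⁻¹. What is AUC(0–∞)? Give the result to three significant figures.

Trapezoidal AUC_0→17:
  [0→0.5]: (0.0+412.0)/2 × 0.5 = 103.0
  [0.5→4.5]: (412.0+175.0)/2 × 4 = 1174.0
  [4.5→6]: (175.0+108.0)/2 × 1.5 = 212.25
  [6→12]: (108.0+15.6)/2 × 6 = 370.8
  [12→12.5]: (15.6+13.3)/2 × 0.5 = 7.225
  [12.5→13]: (13.3+11.3)/2 × 0.5 = 6.15
  [13→17]: (11.3+3.1)/2 × 4 = 28.8
  Sum = 1902.225 ng/mL·hr
Extrapolated tail: C_last / k_e = 3.1 / 0.322 = 9.627
AUC_0→∞ = 1902.225 + 9.627 = 1911.852 ng/mL·hr

AUC = 1910 ng/mL·hr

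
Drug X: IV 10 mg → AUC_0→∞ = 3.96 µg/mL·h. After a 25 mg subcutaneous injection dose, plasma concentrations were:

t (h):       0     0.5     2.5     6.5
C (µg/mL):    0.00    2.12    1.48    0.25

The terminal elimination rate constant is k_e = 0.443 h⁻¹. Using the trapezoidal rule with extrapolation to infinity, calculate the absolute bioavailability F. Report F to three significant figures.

F = 0.824

Trapezoidal AUC_0→6.5 (subcutaneous injection):
  [0→0.5]: (0.00+2.12)/2 × 0.5 = 0.53
  [0.5→2.5]: (2.12+1.48)/2 × 2 = 3.6
  [2.5→6.5]: (1.48+0.25)/2 × 4 = 3.46
  Sum = 7.59 µg/mL·h
Tail: C_last/k_e = 0.25/0.443 = 0.564
AUC_0→∞ (subcutaneous injection) = 7.59 + 0.564 = 8.154 µg/mL·h
F = (AUC_ev/D_ev)/(AUC_iv/D_iv) = (8.154/25)/(3.96/10) = 0.32616/0.396 = 0.8236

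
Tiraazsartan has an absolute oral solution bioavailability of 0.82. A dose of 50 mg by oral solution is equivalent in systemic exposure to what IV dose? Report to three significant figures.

Systemic exposure from an extravascular dose = F × D_ev, so the equivalent IV dose is F × D_ev.
D_iv = F × D_ev = 0.82 × 50 = 41 mg

D_iv = 41.0 mg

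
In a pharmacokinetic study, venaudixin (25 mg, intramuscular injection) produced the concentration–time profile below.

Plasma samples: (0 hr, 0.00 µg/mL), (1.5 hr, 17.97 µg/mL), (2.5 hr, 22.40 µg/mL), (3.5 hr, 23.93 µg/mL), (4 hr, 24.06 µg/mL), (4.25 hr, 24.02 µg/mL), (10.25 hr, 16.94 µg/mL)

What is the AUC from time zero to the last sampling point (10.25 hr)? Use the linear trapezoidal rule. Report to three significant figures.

Trapezoidal AUC_0→10.25:
  [0→1.5]: (0.00+17.97)/2 × 1.5 = 13.4775
  [1.5→2.5]: (17.97+22.40)/2 × 1 = 20.185
  [2.5→3.5]: (22.40+23.93)/2 × 1 = 23.165
  [3.5→4]: (23.93+24.06)/2 × 0.5 = 11.9975
  [4→4.25]: (24.06+24.02)/2 × 0.25 = 6.01
  [4.25→10.25]: (24.02+16.94)/2 × 6 = 122.88
  Sum = 197.715 µg/mL·hr

AUC = 198 µg/mL·hr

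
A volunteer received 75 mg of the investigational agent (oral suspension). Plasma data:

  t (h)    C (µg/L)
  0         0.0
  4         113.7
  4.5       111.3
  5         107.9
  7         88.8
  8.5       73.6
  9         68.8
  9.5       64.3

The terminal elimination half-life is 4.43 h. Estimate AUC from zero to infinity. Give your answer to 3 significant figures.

Trapezoidal AUC_0→9.5:
  [0→4]: (0.0+113.7)/2 × 4 = 227.4
  [4→4.5]: (113.7+111.3)/2 × 0.5 = 56.25
  [4.5→5]: (111.3+107.9)/2 × 0.5 = 54.8
  [5→7]: (107.9+88.8)/2 × 2 = 196.7
  [7→8.5]: (88.8+73.6)/2 × 1.5 = 121.8
  [8.5→9]: (73.6+68.8)/2 × 0.5 = 35.6
  [9→9.5]: (68.8+64.3)/2 × 0.5 = 33.275
  Sum = 725.825 µg/L·h
k_e = ln2 / t½ = 0.693147 / 4.43 = 0.1565 h^-1
Extrapolated tail: C_last / k_e = 64.3 / 0.1565 = 410.863
AUC_0→∞ = 725.825 + 410.863 = 1136.688 µg/L·h

AUC = 1140 µg/L·h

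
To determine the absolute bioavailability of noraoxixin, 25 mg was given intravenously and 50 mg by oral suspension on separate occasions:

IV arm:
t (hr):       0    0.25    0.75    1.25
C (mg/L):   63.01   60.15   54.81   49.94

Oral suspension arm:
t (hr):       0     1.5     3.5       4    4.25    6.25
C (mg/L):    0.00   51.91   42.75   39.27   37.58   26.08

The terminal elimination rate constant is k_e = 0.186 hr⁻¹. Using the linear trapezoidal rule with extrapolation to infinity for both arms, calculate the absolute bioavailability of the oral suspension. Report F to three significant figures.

F = 0.542

Trapezoidal AUC_0→1.25 (IV):
  [0→0.25]: (63.01+60.15)/2 × 0.25 = 15.395
  [0.25→0.75]: (60.15+54.81)/2 × 0.5 = 28.74
  [0.75→1.25]: (54.81+49.94)/2 × 0.5 = 26.1875
  Sum = 70.3225 mg/L·hr
IV tail: 49.94/0.186 = 268.495; AUC_iv,0→∞ = 70.3225 + 268.495 = 338.8175 mg/L·hr
Trapezoidal AUC_0→6.25 (oral suspension):
  [0→1.5]: (0.00+51.91)/2 × 1.5 = 38.9325
  [1.5→3.5]: (51.91+42.75)/2 × 2 = 94.66
  [3.5→4]: (42.75+39.27)/2 × 0.5 = 20.505
  [4→4.25]: (39.27+37.58)/2 × 0.25 = 9.60625
  [4.25→6.25]: (37.58+26.08)/2 × 2 = 63.66
  Sum = 227.36375 mg/L·hr
oral suspension tail: 26.08/0.186 = 140.215; AUC_ev,0→∞ = 227.36375 + 140.215 = 367.57875 mg/L·hr
F = (AUC_ev/D_ev)/(AUC_iv/D_iv) = (367.57875/50)/(338.8175/25) = 7.351575/13.5527 = 0.5424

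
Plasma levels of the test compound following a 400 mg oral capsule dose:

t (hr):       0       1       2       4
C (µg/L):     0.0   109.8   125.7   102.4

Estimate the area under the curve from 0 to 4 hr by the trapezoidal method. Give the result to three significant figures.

Trapezoidal AUC_0→4:
  [0→1]: (0.0+109.8)/2 × 1 = 54.9
  [1→2]: (109.8+125.7)/2 × 1 = 117.75
  [2→4]: (125.7+102.4)/2 × 2 = 228.1
  Sum = 400.75 µg/L·hr

AUC = 401 µg/L·hr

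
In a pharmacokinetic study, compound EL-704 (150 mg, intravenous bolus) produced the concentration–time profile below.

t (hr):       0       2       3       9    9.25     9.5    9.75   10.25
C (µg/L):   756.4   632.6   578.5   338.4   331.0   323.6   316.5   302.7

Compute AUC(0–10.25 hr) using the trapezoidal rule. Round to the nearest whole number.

AUC = 5146 µg/L·hr

Trapezoidal AUC_0→10.25:
  [0→2]: (756.4+632.6)/2 × 2 = 1389.0
  [2→3]: (632.6+578.5)/2 × 1 = 605.55
  [3→9]: (578.5+338.4)/2 × 6 = 2750.7
  [9→9.25]: (338.4+331.0)/2 × 0.25 = 83.675
  [9.25→9.5]: (331.0+323.6)/2 × 0.25 = 81.825
  [9.5→9.75]: (323.6+316.5)/2 × 0.25 = 80.0125
  [9.75→10.25]: (316.5+302.7)/2 × 0.5 = 154.8
  Sum = 5145.5625 µg/L·hr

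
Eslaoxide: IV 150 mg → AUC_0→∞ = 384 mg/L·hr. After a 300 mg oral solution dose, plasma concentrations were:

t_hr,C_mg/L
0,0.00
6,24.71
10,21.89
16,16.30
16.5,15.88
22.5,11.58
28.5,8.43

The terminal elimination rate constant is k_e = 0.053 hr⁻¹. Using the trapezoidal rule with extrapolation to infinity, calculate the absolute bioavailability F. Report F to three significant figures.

F = 0.770

Trapezoidal AUC_0→28.5 (oral solution):
  [0→6]: (0.00+24.71)/2 × 6 = 74.13
  [6→10]: (24.71+21.89)/2 × 4 = 93.2
  [10→16]: (21.89+16.30)/2 × 6 = 114.57
  [16→16.5]: (16.30+15.88)/2 × 0.5 = 8.045
  [16.5→22.5]: (15.88+11.58)/2 × 6 = 82.38
  [22.5→28.5]: (11.58+8.43)/2 × 6 = 60.03
  Sum = 432.355 mg/L·hr
Tail: C_last/k_e = 8.43/0.053 = 159.057
AUC_0→∞ (oral solution) = 432.355 + 159.057 = 591.412 mg/L·hr
F = (AUC_ev/D_ev)/(AUC_iv/D_iv) = (591.412/300)/(384/150) = 1.97137/2.56 = 0.7701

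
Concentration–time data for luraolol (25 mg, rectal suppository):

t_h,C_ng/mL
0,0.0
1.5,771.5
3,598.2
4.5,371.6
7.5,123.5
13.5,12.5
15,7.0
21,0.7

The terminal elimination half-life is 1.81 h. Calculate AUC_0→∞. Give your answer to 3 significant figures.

AUC = 3520 ng/mL·h

Trapezoidal AUC_0→21:
  [0→1.5]: (0.0+771.5)/2 × 1.5 = 578.625
  [1.5→3]: (771.5+598.2)/2 × 1.5 = 1027.275
  [3→4.5]: (598.2+371.6)/2 × 1.5 = 727.35
  [4.5→7.5]: (371.6+123.5)/2 × 3 = 742.65
  [7.5→13.5]: (123.5+12.5)/2 × 6 = 408.0
  [13.5→15]: (12.5+7.0)/2 × 1.5 = 14.625
  [15→21]: (7.0+0.7)/2 × 6 = 23.1
  Sum = 3521.625 ng/mL·h
k_e = ln2 / t½ = 0.693147 / 1.81 = 0.3830 h^-1
Extrapolated tail: C_last / k_e = 0.7 / 0.383 = 1.828
AUC_0→∞ = 3521.625 + 1.828 = 3523.453 ng/mL·h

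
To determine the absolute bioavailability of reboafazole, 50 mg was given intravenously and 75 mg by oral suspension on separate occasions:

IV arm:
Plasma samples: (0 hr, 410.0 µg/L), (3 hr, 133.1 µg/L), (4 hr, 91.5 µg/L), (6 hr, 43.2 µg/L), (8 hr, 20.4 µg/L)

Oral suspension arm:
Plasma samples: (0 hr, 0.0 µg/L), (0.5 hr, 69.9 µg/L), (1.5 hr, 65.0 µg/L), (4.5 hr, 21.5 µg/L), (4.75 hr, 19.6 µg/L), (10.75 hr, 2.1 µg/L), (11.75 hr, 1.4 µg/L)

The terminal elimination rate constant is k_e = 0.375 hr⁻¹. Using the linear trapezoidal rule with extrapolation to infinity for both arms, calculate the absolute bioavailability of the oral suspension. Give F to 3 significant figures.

Trapezoidal AUC_0→8 (IV):
  [0→3]: (410.0+133.1)/2 × 3 = 814.65
  [3→4]: (133.1+91.5)/2 × 1 = 112.3
  [4→6]: (91.5+43.2)/2 × 2 = 134.7
  [6→8]: (43.2+20.4)/2 × 2 = 63.6
  Sum = 1125.25 µg/L·hr
IV tail: 20.4/0.375 = 54.400; AUC_iv,0→∞ = 1125.25 + 54.400 = 1179.65 µg/L·hr
Trapezoidal AUC_0→11.75 (oral suspension):
  [0→0.5]: (0.0+69.9)/2 × 0.5 = 17.475
  [0.5→1.5]: (69.9+65.0)/2 × 1 = 67.45
  [1.5→4.5]: (65.0+21.5)/2 × 3 = 129.75
  [4.5→4.75]: (21.5+19.6)/2 × 0.25 = 5.1375
  [4.75→10.75]: (19.6+2.1)/2 × 6 = 65.1
  [10.75→11.75]: (2.1+1.4)/2 × 1 = 1.75
  Sum = 286.6625 µg/L·hr
oral suspension tail: 1.4/0.375 = 3.733; AUC_ev,0→∞ = 286.6625 + 3.733 = 290.3955 µg/L·hr
F = (AUC_ev/D_ev)/(AUC_iv/D_iv) = (290.3955/75)/(1179.65/50) = 3.87194/23.593 = 0.1641

F = 0.164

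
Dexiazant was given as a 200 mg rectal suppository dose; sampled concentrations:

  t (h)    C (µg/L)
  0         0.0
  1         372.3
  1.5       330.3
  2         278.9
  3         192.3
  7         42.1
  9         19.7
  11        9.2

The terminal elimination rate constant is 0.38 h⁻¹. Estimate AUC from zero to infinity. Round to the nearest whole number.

AUC = 1333 µg/L·h

Trapezoidal AUC_0→11:
  [0→1]: (0.0+372.3)/2 × 1 = 186.15
  [1→1.5]: (372.3+330.3)/2 × 0.5 = 175.65
  [1.5→2]: (330.3+278.9)/2 × 0.5 = 152.3
  [2→3]: (278.9+192.3)/2 × 1 = 235.6
  [3→7]: (192.3+42.1)/2 × 4 = 468.8
  [7→9]: (42.1+19.7)/2 × 2 = 61.8
  [9→11]: (19.7+9.2)/2 × 2 = 28.9
  Sum = 1309.2 µg/L·h
Extrapolated tail: C_last / k_e = 9.2 / 0.38 = 24.211
AUC_0→∞ = 1309.2 + 24.211 = 1333.411 µg/L·h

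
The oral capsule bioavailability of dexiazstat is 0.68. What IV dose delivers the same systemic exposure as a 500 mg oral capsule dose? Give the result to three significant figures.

D_iv = 340 mg

Systemic exposure from an extravascular dose = F × D_ev, so the equivalent IV dose is F × D_ev.
D_iv = F × D_ev = 0.68 × 500 = 340 mg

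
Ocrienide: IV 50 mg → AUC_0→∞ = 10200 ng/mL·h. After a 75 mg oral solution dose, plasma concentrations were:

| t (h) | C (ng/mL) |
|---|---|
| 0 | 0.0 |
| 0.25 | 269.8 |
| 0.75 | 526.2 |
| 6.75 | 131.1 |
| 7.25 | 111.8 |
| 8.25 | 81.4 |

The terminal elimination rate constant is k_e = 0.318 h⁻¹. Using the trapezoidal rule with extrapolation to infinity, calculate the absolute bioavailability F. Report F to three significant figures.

F = 0.171

Trapezoidal AUC_0→8.25 (oral solution):
  [0→0.25]: (0.0+269.8)/2 × 0.25 = 33.725
  [0.25→0.75]: (269.8+526.2)/2 × 0.5 = 199.0
  [0.75→6.75]: (526.2+131.1)/2 × 6 = 1971.9
  [6.75→7.25]: (131.1+111.8)/2 × 0.5 = 60.725
  [7.25→8.25]: (111.8+81.4)/2 × 1 = 96.6
  Sum = 2361.95 ng/mL·h
Tail: C_last/k_e = 81.4/0.318 = 255.975
AUC_0→∞ (oral solution) = 2361.95 + 255.975 = 2617.925 ng/mL·h
F = (AUC_ev/D_ev)/(AUC_iv/D_iv) = (2617.925/75)/(10200/50) = 34.9057/204 = 0.1711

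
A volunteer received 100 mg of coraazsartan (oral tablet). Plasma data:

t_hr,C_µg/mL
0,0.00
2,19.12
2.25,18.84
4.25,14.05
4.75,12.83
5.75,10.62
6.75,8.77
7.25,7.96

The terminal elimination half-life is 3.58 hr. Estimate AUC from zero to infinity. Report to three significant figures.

AUC = 130 µg/mL·hr

Trapezoidal AUC_0→7.25:
  [0→2]: (0.00+19.12)/2 × 2 = 19.12
  [2→2.25]: (19.12+18.84)/2 × 0.25 = 4.745
  [2.25→4.25]: (18.84+14.05)/2 × 2 = 32.89
  [4.25→4.75]: (14.05+12.83)/2 × 0.5 = 6.72
  [4.75→5.75]: (12.83+10.62)/2 × 1 = 11.725
  [5.75→6.75]: (10.62+8.77)/2 × 1 = 9.695
  [6.75→7.25]: (8.77+7.96)/2 × 0.5 = 4.1825
  Sum = 89.0775 µg/mL·hr
k_e = ln2 / t½ = 0.693147 / 3.58 = 0.1936 hr^-1
Extrapolated tail: C_last / k_e = 7.96 / 0.1936 = 41.116
AUC_0→∞ = 89.0775 + 41.116 = 130.1935 µg/mL·hr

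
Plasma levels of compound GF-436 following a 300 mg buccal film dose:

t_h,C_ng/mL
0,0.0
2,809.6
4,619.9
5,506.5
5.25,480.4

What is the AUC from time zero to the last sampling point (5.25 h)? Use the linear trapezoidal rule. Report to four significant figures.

Trapezoidal AUC_0→5.25:
  [0→2]: (0.0+809.6)/2 × 2 = 809.6
  [2→4]: (809.6+619.9)/2 × 2 = 1429.5
  [4→5]: (619.9+506.5)/2 × 1 = 563.2
  [5→5.25]: (506.5+480.4)/2 × 0.25 = 123.3625
  Sum = 2925.6625 ng/mL·h

AUC = 2926 ng/mL·h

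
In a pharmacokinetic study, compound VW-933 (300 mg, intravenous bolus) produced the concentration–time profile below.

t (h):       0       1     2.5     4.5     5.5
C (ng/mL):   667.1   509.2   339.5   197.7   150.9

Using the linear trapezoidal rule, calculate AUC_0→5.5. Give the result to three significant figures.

Trapezoidal AUC_0→5.5:
  [0→1]: (667.1+509.2)/2 × 1 = 588.15
  [1→2.5]: (509.2+339.5)/2 × 1.5 = 636.525
  [2.5→4.5]: (339.5+197.7)/2 × 2 = 537.2
  [4.5→5.5]: (197.7+150.9)/2 × 1 = 174.3
  Sum = 1936.175 ng/mL·h

AUC = 1940 ng/mL·h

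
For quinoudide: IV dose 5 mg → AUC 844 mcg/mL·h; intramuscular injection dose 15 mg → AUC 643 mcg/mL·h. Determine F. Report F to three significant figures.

F = 0.254

F = (AUC_ev / D_ev) / (AUC_iv / D_iv)
  = (643/15) / (844/5)
  = 42.8667 / 168.8 = 0.2539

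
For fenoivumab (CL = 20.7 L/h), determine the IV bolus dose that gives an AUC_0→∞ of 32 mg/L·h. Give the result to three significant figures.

Dose = 662 mg

Dose_iv = CL × AUC_0→∞
     = 20.7 × 32 = 662.4 mg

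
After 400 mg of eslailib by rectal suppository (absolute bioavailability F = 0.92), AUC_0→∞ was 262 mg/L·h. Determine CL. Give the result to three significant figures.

CL = 1.40 L/h

CL = F × Dose / AUC_0→∞
   = 0.92 × 400 / 262 = 1.40458 L/h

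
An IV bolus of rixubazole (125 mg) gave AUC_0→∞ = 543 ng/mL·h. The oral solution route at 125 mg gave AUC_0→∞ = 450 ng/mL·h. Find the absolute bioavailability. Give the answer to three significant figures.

F = 0.829

F = (AUC_ev / D_ev) / (AUC_iv / D_iv)
  = (450/125) / (543/125)
  = 3.6 / 4.344 = 0.8287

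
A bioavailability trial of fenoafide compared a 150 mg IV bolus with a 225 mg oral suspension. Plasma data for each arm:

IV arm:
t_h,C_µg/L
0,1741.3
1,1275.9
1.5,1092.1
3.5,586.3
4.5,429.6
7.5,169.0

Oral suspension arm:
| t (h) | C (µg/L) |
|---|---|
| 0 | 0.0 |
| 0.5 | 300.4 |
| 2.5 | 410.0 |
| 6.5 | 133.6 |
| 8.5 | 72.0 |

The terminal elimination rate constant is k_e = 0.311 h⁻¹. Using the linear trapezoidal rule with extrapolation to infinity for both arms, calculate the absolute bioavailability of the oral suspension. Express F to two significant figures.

Trapezoidal AUC_0→7.5 (IV):
  [0→1]: (1741.3+1275.9)/2 × 1 = 1508.6
  [1→1.5]: (1275.9+1092.1)/2 × 0.5 = 592.0
  [1.5→3.5]: (1092.1+586.3)/2 × 2 = 1678.4
  [3.5→4.5]: (586.3+429.6)/2 × 1 = 507.95
  [4.5→7.5]: (429.6+169.0)/2 × 3 = 897.9
  Sum = 5184.85 µg/L·h
IV tail: 169.0/0.311 = 543.408; AUC_iv,0→∞ = 5184.85 + 543.408 = 5728.258 µg/L·h
Trapezoidal AUC_0→8.5 (oral suspension):
  [0→0.5]: (0.0+300.4)/2 × 0.5 = 75.1
  [0.5→2.5]: (300.4+410.0)/2 × 2 = 710.4
  [2.5→6.5]: (410.0+133.6)/2 × 4 = 1087.2
  [6.5→8.5]: (133.6+72.0)/2 × 2 = 205.6
  Sum = 2078.3 µg/L·h
oral suspension tail: 72.0/0.311 = 231.511; AUC_ev,0→∞ = 2078.3 + 231.511 = 2309.811 µg/L·h
F = (AUC_ev/D_ev)/(AUC_iv/D_iv) = (2309.811/225)/(5728.258/150) = 10.2658/38.1884 = 0.2688

F = 0.27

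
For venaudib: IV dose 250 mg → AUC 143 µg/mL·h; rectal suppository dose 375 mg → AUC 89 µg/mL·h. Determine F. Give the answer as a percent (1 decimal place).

F = (AUC_ev / D_ev) / (AUC_iv / D_iv)
  = (89/375) / (143/250)
  = 0.237333 / 0.572 = 0.4149
  = 41.49%

F = 41.5%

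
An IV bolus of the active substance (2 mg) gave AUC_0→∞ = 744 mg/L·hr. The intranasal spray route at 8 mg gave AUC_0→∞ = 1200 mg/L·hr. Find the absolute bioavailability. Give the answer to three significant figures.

F = 0.403

F = (AUC_ev / D_ev) / (AUC_iv / D_iv)
  = (1200/8) / (744/2)
  = 150 / 372 = 0.4032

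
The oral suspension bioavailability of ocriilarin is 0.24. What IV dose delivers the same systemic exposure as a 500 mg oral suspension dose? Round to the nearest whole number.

D_iv = 120 mg

Systemic exposure from an extravascular dose = F × D_ev, so the equivalent IV dose is F × D_ev.
D_iv = F × D_ev = 0.24 × 500 = 120 mg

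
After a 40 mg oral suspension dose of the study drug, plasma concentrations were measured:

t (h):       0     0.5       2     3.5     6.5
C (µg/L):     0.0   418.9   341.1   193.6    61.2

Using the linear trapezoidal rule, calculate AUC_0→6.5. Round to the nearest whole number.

AUC = 1458 µg/L·h

Trapezoidal AUC_0→6.5:
  [0→0.5]: (0.0+418.9)/2 × 0.5 = 104.725
  [0.5→2]: (418.9+341.1)/2 × 1.5 = 570.0
  [2→3.5]: (341.1+193.6)/2 × 1.5 = 401.025
  [3.5→6.5]: (193.6+61.2)/2 × 3 = 382.2
  Sum = 1457.95 µg/L·h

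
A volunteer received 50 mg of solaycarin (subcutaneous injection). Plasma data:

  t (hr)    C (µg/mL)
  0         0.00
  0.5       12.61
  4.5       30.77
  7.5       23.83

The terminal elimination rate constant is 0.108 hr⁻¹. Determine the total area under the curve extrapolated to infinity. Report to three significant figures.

AUC = 392 µg/mL·hr

Trapezoidal AUC_0→7.5:
  [0→0.5]: (0.00+12.61)/2 × 0.5 = 3.1525
  [0.5→4.5]: (12.61+30.77)/2 × 4 = 86.76
  [4.5→7.5]: (30.77+23.83)/2 × 3 = 81.9
  Sum = 171.8125 µg/mL·hr
Extrapolated tail: C_last / k_e = 23.83 / 0.108 = 220.648
AUC_0→∞ = 171.8125 + 220.648 = 392.4605 µg/mL·hr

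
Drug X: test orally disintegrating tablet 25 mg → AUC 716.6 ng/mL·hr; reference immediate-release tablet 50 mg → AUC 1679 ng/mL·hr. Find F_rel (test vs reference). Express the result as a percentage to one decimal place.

F_rel = (AUC_test/D_test) / (AUC_ref/D_ref)
      = (716.6/25) / (1679/50)
      = 28.664 / 33.58 = 0.8536 = 85.36%

F_rel = 85.4%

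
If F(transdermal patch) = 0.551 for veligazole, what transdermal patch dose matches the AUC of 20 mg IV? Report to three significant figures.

D_transdermal = 36.3 mg

For equal systemic exposure: F × D_ev = D_iv
D_ev = D_iv / F = 20 / 0.551 = 36.2976 mg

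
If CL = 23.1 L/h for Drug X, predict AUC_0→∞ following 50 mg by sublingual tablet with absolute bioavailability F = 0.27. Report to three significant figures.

AUC_0→∞ = F × Dose / CL
        = 0.27 × 50 / 23.1 = 0.584416 mg/L·h

AUC = 0.584 mg/L·h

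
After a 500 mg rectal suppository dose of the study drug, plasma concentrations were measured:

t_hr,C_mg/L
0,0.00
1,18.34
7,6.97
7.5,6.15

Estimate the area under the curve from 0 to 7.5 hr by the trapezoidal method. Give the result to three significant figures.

Trapezoidal AUC_0→7.5:
  [0→1]: (0.00+18.34)/2 × 1 = 9.17
  [1→7]: (18.34+6.97)/2 × 6 = 75.93
  [7→7.5]: (6.97+6.15)/2 × 0.5 = 3.28
  Sum = 88.38 mg/L·hr

AUC = 88.4 mg/L·hr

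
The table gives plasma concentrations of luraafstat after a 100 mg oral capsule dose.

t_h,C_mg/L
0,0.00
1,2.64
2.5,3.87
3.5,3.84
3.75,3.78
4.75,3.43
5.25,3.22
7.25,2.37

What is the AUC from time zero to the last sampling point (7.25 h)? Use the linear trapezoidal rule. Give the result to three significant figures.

Trapezoidal AUC_0→7.25:
  [0→1]: (0.00+2.64)/2 × 1 = 1.32
  [1→2.5]: (2.64+3.87)/2 × 1.5 = 4.8825
  [2.5→3.5]: (3.87+3.84)/2 × 1 = 3.855
  [3.5→3.75]: (3.84+3.78)/2 × 0.25 = 0.9525
  [3.75→4.75]: (3.78+3.43)/2 × 1 = 3.605
  [4.75→5.25]: (3.43+3.22)/2 × 0.5 = 1.6625
  [5.25→7.25]: (3.22+2.37)/2 × 2 = 5.59
  Sum = 21.8675 mg/L·h

AUC = 21.9 mg/L·h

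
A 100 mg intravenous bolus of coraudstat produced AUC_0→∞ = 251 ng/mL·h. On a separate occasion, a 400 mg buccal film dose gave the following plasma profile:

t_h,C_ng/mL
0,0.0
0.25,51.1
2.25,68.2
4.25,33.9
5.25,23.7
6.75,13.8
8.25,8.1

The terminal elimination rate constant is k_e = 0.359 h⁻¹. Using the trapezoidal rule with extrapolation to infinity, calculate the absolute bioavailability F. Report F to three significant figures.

F = 0.322

Trapezoidal AUC_0→8.25 (buccal film):
  [0→0.25]: (0.0+51.1)/2 × 0.25 = 6.3875
  [0.25→2.25]: (51.1+68.2)/2 × 2 = 119.3
  [2.25→4.25]: (68.2+33.9)/2 × 2 = 102.1
  [4.25→5.25]: (33.9+23.7)/2 × 1 = 28.8
  [5.25→6.75]: (23.7+13.8)/2 × 1.5 = 28.125
  [6.75→8.25]: (13.8+8.1)/2 × 1.5 = 16.425
  Sum = 301.1375 ng/mL·h
Tail: C_last/k_e = 8.1/0.359 = 22.563
AUC_0→∞ (buccal film) = 301.1375 + 22.563 = 323.7005 ng/mL·h
F = (AUC_ev/D_ev)/(AUC_iv/D_iv) = (323.7005/400)/(251/100) = 0.80925125/2.51 = 0.3224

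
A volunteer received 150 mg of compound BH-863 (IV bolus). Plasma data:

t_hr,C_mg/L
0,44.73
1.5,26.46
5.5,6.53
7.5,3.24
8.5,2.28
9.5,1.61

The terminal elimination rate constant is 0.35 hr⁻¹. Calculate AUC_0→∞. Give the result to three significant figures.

AUC = 138 mg/L·hr

Trapezoidal AUC_0→9.5:
  [0→1.5]: (44.73+26.46)/2 × 1.5 = 53.3925
  [1.5→5.5]: (26.46+6.53)/2 × 4 = 65.98
  [5.5→7.5]: (6.53+3.24)/2 × 2 = 9.77
  [7.5→8.5]: (3.24+2.28)/2 × 1 = 2.76
  [8.5→9.5]: (2.28+1.61)/2 × 1 = 1.945
  Sum = 133.8475 mg/L·hr
Extrapolated tail: C_last / k_e = 1.61 / 0.35 = 4.600
AUC_0→∞ = 133.8475 + 4.600 = 138.4475 mg/L·hr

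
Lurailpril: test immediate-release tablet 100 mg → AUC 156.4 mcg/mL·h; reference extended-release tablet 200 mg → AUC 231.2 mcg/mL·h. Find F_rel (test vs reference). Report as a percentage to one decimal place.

F_rel = 135.3%

F_rel = (AUC_test/D_test) / (AUC_ref/D_ref)
      = (156.4/100) / (231.2/200)
      = 1.564 / 1.156 = 1.3529 = 135.29%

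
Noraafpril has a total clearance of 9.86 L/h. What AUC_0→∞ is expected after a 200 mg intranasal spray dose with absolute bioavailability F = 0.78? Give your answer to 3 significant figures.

AUC = 15.8 mg/L·h

AUC_0→∞ = F × Dose / CL
        = 0.78 × 200 / 9.86 = 15.8215 mg/L·h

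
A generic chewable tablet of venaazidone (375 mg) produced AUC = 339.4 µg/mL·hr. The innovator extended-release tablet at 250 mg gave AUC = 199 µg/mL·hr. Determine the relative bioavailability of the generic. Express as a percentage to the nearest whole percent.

F_rel = 114%

F_rel = (AUC_test/D_test) / (AUC_ref/D_ref)
      = (339.4/375) / (199/250)
      = 0.905067 / 0.796 = 1.1370 = 113.70%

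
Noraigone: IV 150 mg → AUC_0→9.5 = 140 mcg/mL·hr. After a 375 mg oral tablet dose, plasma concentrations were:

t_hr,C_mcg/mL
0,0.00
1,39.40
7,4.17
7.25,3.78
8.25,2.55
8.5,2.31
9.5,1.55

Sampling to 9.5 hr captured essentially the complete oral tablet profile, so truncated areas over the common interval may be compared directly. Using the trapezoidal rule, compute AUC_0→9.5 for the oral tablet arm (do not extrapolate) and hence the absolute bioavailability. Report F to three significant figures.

F = 0.449

Trapezoidal AUC_0→9.5 (oral tablet):
  [0→1]: (0.00+39.40)/2 × 1 = 19.7
  [1→7]: (39.40+4.17)/2 × 6 = 130.71
  [7→7.25]: (4.17+3.78)/2 × 0.25 = 0.99375
  [7.25→8.25]: (3.78+2.55)/2 × 1 = 3.165
  [8.25→8.5]: (2.55+2.31)/2 × 0.25 = 0.6075
  [8.5→9.5]: (2.31+1.55)/2 × 1 = 1.93
  Sum = 157.10625 mcg/mL·hr
F = (AUC_ev/D_ev)/(AUC_iv/D_iv) = (157.10625/375)/(140/150) = 0.41895/0.933333 = 0.4489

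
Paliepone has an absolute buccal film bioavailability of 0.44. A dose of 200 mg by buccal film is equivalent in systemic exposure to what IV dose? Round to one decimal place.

D_iv = 88.0 mg

Systemic exposure from an extravascular dose = F × D_ev, so the equivalent IV dose is F × D_ev.
D_iv = F × D_ev = 0.44 × 200 = 88 mg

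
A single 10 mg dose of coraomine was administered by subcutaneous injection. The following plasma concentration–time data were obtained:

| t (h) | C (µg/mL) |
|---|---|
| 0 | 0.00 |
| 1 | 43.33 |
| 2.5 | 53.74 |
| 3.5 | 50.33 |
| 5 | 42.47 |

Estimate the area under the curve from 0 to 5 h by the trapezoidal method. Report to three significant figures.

AUC = 216 µg/mL·h

Trapezoidal AUC_0→5:
  [0→1]: (0.00+43.33)/2 × 1 = 21.665
  [1→2.5]: (43.33+53.74)/2 × 1.5 = 72.8025
  [2.5→3.5]: (53.74+50.33)/2 × 1 = 52.035
  [3.5→5]: (50.33+42.47)/2 × 1.5 = 69.6
  Sum = 216.1025 µg/mL·h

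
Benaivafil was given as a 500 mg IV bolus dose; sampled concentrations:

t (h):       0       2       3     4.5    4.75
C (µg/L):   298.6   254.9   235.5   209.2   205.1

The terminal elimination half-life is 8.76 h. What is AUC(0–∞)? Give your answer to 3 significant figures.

AUC = 3780 µg/L·h

Trapezoidal AUC_0→4.75:
  [0→2]: (298.6+254.9)/2 × 2 = 553.5
  [2→3]: (254.9+235.5)/2 × 1 = 245.2
  [3→4.5]: (235.5+209.2)/2 × 1.5 = 333.525
  [4.5→4.75]: (209.2+205.1)/2 × 0.25 = 51.7875
  Sum = 1184.0125 µg/L·h
k_e = ln2 / t½ = 0.693147 / 8.76 = 0.0791 h^-1
Extrapolated tail: C_last / k_e = 205.1 / 0.0791 = 2592.920
AUC_0→∞ = 1184.0125 + 2592.920 = 3776.9325 µg/L·h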